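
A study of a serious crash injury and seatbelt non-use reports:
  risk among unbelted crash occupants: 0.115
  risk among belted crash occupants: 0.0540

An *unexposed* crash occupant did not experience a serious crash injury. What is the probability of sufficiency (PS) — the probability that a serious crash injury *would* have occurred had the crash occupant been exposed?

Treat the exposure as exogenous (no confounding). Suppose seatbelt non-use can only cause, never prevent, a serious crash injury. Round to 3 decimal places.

Let p₁ = 0.115, p₀ = 0.054.
Under exogeneity and monotonicity, PS = (p₁ − p₀) / (1 − p₀).
PS = (0.115 − 0.054) / (1 − 0.054) = 0.061 / 0.946 ≈ 0.0645

PS ≈ 0.064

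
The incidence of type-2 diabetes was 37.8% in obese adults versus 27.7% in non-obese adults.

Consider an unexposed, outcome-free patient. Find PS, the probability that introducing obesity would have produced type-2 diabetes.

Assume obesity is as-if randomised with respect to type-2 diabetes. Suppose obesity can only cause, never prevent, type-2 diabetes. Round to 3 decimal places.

PS ≈ 0.140

p₁ = 0.378, p₀ = 0.277.
Under exogeneity and monotonicity, PS = (p₁ − p₀) / (1 − p₀).
PS = (0.378 − 0.277) / (1 − 0.277) = 0.101 / 0.723 ≈ 0.1397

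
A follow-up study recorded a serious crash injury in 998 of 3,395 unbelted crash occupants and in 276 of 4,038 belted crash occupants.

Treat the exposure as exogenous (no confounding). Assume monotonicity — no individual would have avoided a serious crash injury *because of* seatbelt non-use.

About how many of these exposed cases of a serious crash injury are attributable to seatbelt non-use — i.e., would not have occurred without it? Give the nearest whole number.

about 766 cases

p₁ = P(outcome | exposed) = 998/3395 = 0.29396
p₀ = P(outcome | unexposed) = 276/4038 = 0.068351
PN = (p₁ − p₀)/p₁ = (0.29396 − 0.068351) / 0.29396 ≈ 0.76748.
Attributable cases ≈ PN × (exposed cases) = 0.76748 × 998 ≈ 765.95.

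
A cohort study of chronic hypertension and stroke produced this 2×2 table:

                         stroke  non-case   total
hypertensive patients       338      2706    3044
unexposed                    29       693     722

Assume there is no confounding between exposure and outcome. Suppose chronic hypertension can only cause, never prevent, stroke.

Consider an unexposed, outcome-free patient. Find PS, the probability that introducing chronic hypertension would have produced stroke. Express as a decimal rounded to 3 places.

PS ≈ 0.074

p₁ = P(outcome | exposed) = 338/3044 = 0.11104
p₀ = P(outcome | unexposed) = 29/722 = 0.040166
Under exogeneity and monotonicity, PS = (p₁ − p₀) / (1 − p₀).
PS = (0.11104 − 0.040166) / (1 − 0.040166) = 0.070872 / 0.95983 ≈ 0.0738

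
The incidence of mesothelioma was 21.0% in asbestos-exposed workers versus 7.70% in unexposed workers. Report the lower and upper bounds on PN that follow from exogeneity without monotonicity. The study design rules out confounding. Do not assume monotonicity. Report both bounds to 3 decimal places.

0.633 ≤ PN ≤ 1.000

p₁ = 0.21, p₀ = 0.077.
Under exogeneity alone the bounds on PN are max{0,(p₁−p₀)/p₁} ≤ PN ≤ min{1,(1−p₀)/p₁}.
  lower = (p₁ − p₀)/p₁ = 0.133 / 0.21 ≈ 0.6333
  upper = min{1, (1 − p₀)/p₁} = 0.923 / 0.21 ≈ 4.3952 → capped at 1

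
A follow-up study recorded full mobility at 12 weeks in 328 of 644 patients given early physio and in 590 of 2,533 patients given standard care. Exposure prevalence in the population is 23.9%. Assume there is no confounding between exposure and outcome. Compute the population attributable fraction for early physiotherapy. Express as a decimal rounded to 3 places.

p₁ = P(outcome | exposed) = 328/644 = 0.50932
p₀ = P(outcome | unexposed) = 590/2533 = 0.23293
Overall risk P(Y=1) = π·p₁ + (1−π)·p₀ = 0.239×0.50932 + 0.761×0.23293 = 0.29898.
Under exogeneity, PAF = [P(Y=1) − p₀] / P(Y=1).
PAF = (0.29898 − 0.23293) / 0.29898 ≈ 0.2209

PAF ≈ 0.221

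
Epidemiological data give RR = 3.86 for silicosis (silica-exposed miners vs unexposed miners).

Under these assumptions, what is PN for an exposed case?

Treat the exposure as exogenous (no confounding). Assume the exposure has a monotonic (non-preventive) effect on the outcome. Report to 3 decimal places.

Under exogeneity and monotonicity, PN = (RR − 1) / RR = 1 − 1/RR.
PN = (3.86 − 1) / 3.86 = 2.86 / 3.86 ≈ 0.7409

PN ≈ 0.741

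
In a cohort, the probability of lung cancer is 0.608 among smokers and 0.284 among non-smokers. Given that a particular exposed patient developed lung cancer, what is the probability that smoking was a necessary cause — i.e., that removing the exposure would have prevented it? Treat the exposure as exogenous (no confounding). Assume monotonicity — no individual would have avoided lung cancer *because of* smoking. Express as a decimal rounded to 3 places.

Let p₁ = 0.608, p₀ = 0.284.
Under exogeneity and monotonicity, PN = (p₁ − p₀) / p₁.
PN = (0.608 − 0.284) / 0.608 = 0.324 / 0.608 ≈ 0.5329

PN ≈ 0.533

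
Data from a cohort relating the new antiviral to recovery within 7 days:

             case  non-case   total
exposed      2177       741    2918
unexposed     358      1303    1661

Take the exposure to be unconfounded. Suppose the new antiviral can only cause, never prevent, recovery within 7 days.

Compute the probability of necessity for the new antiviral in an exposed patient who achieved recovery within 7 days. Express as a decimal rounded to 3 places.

p₁ = P(outcome | exposed) = 2177/2918 = 0.74606
p₀ = P(outcome | unexposed) = 358/1661 = 0.21553
Under exogeneity and monotonicity, PN = (p₁ − p₀)/p₁.
PN = (0.74606 − 0.21553) / 0.74606 ≈ 0.7111

PN ≈ 0.711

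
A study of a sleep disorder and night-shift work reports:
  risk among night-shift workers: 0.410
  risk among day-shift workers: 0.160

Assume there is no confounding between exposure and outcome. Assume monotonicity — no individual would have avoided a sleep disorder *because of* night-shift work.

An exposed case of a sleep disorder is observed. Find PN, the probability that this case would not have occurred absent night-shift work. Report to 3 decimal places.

Let p₁ = 0.41, p₀ = 0.16.
Under exogeneity and monotonicity, PN = (p₁ − p₀) / p₁.
PN = (0.41 − 0.16) / 0.41 = 0.25 / 0.41 ≈ 0.6098

PN ≈ 0.610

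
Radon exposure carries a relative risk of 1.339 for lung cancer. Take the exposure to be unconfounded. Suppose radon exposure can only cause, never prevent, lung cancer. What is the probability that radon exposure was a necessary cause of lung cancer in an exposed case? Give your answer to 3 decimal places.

Under exogeneity and monotonicity, PN = (RR − 1) / RR = 1 − 1/RR.
PN = (1.339 − 1) / 1.339 = 0.339 / 1.339 ≈ 0.2532

PN ≈ 0.253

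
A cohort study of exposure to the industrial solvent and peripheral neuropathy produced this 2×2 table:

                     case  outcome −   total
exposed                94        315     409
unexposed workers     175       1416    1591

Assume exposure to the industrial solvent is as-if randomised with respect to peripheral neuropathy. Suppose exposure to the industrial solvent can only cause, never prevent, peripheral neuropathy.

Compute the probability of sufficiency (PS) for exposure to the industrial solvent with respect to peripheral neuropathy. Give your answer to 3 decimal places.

PS ≈ 0.135

p₁ = P(outcome | exposed) = 94/409 = 0.22983
p₀ = P(outcome | unexposed) = 175/1591 = 0.10999
Under exogeneity and monotonicity, PS = (p₁ − p₀)/(1 − p₀).
PS = (0.22983 − 0.10999) / 0.89001 ≈ 0.1346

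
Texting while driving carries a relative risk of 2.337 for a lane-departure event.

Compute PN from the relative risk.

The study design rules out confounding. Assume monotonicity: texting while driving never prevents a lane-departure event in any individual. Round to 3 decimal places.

PN ≈ 0.572

Under exogeneity and monotonicity, PN = (RR − 1) / RR = 1 − 1/RR.
PN = (2.337 − 1) / 2.337 = 1.337 / 2.337 ≈ 0.5721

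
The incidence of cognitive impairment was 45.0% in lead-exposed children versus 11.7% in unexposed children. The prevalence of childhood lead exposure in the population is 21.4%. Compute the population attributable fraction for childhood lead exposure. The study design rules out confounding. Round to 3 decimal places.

p₁ = 0.45, p₀ = 0.117.
Overall risk P(Y=1) = π·p₁ + (1−π)·p₀ = 0.214×0.45 + 0.786×0.117 = 0.18826.
Under exogeneity, PAF = [P(Y=1) − p₀] / P(Y=1).
PAF = (0.18826 − 0.117) / 0.18826 ≈ 0.3785

PAF ≈ 0.379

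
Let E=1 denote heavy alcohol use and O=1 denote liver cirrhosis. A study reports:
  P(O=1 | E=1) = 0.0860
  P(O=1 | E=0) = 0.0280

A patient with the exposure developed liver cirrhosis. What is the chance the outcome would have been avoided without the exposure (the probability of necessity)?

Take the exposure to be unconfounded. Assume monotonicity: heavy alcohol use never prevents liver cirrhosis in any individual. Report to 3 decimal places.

PN ≈ 0.674

Let p₁ = 0.086, p₀ = 0.028.
Under exogeneity and monotonicity, PN = (p₁ − p₀) / p₁.
PN = (0.086 − 0.028) / 0.086 = 0.058 / 0.086 ≈ 0.6744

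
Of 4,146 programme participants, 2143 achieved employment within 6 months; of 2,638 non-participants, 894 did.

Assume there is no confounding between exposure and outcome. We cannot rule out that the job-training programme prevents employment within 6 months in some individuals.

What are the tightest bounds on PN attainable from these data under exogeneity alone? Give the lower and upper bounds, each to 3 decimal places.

p₁ = P(outcome | exposed) = 2143/4146 = 0.51688
p₀ = P(outcome | unexposed) = 894/2638 = 0.33889
Under exogeneity alone the bounds on PN are max{0,(p₁−p₀)/p₁} ≤ PN ≤ min{1,(1−p₀)/p₁}.
  lower = (p₁ − p₀)/p₁ = 0.17799 / 0.51688 ≈ 0.3444
  upper = min{1, (1 − p₀)/p₁} = 0.66111 / 0.51688 ≈ 1.2790 → capped at 1

0.344 ≤ PN ≤ 1.000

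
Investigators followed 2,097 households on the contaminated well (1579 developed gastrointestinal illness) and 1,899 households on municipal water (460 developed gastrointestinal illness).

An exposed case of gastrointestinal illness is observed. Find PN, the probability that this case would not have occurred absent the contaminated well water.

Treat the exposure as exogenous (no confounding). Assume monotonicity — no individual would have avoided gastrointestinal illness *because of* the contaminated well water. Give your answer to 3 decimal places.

p₁ = P(outcome | exposed) = 1579/2097 = 0.75298
p₀ = P(outcome | unexposed) = 460/1899 = 0.24223
Under exogeneity and monotonicity, PN = (p₁ − p₀) / p₁.
PN = (0.75298 − 0.24223) / 0.75298 = 0.51075 / 0.75298 ≈ 0.6783

PN ≈ 0.678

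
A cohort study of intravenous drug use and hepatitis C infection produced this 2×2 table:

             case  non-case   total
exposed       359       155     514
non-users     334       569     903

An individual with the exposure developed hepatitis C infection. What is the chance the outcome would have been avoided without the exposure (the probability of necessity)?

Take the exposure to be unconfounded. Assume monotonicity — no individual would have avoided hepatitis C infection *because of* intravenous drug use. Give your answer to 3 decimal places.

p₁ = P(outcome | exposed) = 359/514 = 0.69844
p₀ = P(outcome | unexposed) = 334/903 = 0.36988
Under exogeneity and monotonicity, PN = (p₁ − p₀) / p₁.
PN = (0.69844 − 0.36988) / 0.69844 = 0.32857 / 0.69844 ≈ 0.4704

PN ≈ 0.470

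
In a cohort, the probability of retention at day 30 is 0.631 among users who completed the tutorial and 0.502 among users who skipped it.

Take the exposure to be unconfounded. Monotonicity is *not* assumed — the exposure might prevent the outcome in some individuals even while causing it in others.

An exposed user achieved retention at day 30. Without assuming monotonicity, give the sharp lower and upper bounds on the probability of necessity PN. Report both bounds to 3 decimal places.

Let p₁ = 0.631, p₀ = 0.502.
Under exogeneity alone the bounds on PN are max{0,(p₁−p₀)/p₁} ≤ PN ≤ min{1,(1−p₀)/p₁}.
  lower = (p₁ − p₀)/p₁ = 0.129 / 0.631 ≈ 0.2044
  upper = min{1, (1 − p₀)/p₁} = 0.498 / 0.631 ≈ 0.7892

0.204 ≤ PN ≤ 0.789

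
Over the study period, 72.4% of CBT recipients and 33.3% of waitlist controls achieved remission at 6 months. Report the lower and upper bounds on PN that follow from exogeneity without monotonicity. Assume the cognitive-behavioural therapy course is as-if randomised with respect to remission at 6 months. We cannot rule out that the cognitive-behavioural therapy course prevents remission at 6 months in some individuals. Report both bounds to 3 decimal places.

0.540 ≤ PN ≤ 0.921

p₁ = 0.724, p₀ = 0.333.
Under exogeneity alone the bounds on PN are max{0,(p₁−p₀)/p₁} ≤ PN ≤ min{1,(1−p₀)/p₁}.
  lower = (p₁ − p₀)/p₁ = 0.391 / 0.724 ≈ 0.5401
  upper = min{1, (1 − p₀)/p₁} = 0.667 / 0.724 ≈ 0.9213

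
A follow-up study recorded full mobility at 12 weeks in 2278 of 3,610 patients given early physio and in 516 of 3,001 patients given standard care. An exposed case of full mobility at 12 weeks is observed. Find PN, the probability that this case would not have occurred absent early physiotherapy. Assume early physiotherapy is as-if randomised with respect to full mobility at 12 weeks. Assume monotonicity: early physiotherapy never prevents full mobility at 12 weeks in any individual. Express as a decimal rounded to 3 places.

p₁ = P(outcome | exposed) = 2278/3610 = 0.63102
p₀ = P(outcome | unexposed) = 516/3001 = 0.17194
Under exogeneity and monotonicity, PN = (p₁ − p₀) / p₁.
PN = (0.63102 − 0.17194) / 0.63102 = 0.45908 / 0.63102 ≈ 0.7275

PN ≈ 0.728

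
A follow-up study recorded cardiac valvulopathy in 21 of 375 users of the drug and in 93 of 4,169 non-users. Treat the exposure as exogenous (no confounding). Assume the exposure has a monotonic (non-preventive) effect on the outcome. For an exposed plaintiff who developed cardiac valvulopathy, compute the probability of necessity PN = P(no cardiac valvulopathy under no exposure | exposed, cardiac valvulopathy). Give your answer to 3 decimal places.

PN ≈ 0.602

p₁ = P(outcome | exposed) = 21/375 = 0.056
p₀ = P(outcome | unexposed) = 93/4169 = 0.022308
Under exogeneity and monotonicity, PN = (p₁ − p₀) / p₁.
PN = (0.056 − 0.022308) / 0.056 = 0.033692 / 0.056 ≈ 0.6017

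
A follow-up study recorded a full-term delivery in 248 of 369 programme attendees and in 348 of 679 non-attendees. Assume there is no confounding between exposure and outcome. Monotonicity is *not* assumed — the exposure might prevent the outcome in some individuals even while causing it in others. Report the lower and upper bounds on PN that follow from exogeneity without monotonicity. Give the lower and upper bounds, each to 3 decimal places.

p₁ = P(outcome | exposed) = 248/369 = 0.67209
p₀ = P(outcome | unexposed) = 348/679 = 0.51252
Under exogeneity alone the bounds on PN are max{0,(p₁−p₀)/p₁} ≤ PN ≤ min{1,(1−p₀)/p₁}.
  lower = (p₁ − p₀)/p₁ = 0.15957 / 0.67209 ≈ 0.2374
  upper = min{1, (1 − p₀)/p₁} = 0.48748 / 0.67209 ≈ 0.7253

0.237 ≤ PN ≤ 0.725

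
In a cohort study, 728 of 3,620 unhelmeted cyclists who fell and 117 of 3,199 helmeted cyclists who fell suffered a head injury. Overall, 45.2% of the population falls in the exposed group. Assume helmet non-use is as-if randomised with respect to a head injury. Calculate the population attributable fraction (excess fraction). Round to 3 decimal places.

p₁ = P(outcome | exposed) = 728/3620 = 0.2011
p₀ = P(outcome | unexposed) = 117/3199 = 0.036574
Overall risk P(Y=1) = π·p₁ + (1−π)·p₀ = 0.452×0.2011 + 0.548×0.036574 = 0.11094.
Under exogeneity, PAF = [P(Y=1) − p₀] / P(Y=1).
PAF = (0.11094 − 0.036574) / 0.11094 ≈ 0.6703

PAF ≈ 0.670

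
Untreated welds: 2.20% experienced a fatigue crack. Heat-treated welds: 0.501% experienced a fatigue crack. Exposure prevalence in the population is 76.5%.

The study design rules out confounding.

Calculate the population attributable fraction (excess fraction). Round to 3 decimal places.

PAF ≈ 0.722

p₁ = 0.022, p₀ = 0.00501.
Overall risk P(Y=1) = π·p₁ + (1−π)·p₀ = 0.765×0.022 + 0.235×0.00501 = 0.018007.
Under exogeneity, PAF = [P(Y=1) − p₀] / P(Y=1).
PAF = (0.018007 − 0.00501) / 0.018007 ≈ 0.7218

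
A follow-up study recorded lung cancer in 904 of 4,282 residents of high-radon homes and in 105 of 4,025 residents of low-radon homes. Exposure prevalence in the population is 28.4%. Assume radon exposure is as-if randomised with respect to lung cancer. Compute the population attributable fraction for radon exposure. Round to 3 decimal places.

PAF ≈ 0.668

p₁ = P(outcome | exposed) = 904/4282 = 0.21112
p₀ = P(outcome | unexposed) = 105/4025 = 0.026087
Overall risk P(Y=1) = π·p₁ + (1−π)·p₀ = 0.284×0.21112 + 0.716×0.026087 = 0.078635.
Under exogeneity, PAF = [P(Y=1) − p₀] / P(Y=1).
PAF = (0.078635 − 0.026087) / 0.078635 ≈ 0.6683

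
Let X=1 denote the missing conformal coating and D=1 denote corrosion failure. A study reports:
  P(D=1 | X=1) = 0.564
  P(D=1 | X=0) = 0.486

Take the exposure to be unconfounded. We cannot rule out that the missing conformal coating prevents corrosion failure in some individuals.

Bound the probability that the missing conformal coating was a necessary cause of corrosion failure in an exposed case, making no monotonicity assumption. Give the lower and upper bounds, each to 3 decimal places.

0.138 ≤ PN ≤ 0.911

Let p₁ = 0.564, p₀ = 0.486.
Under exogeneity alone the bounds on PN are max{0,(p₁−p₀)/p₁} ≤ PN ≤ min{1,(1−p₀)/p₁}.
  lower = (p₁ − p₀)/p₁ = 0.078 / 0.564 ≈ 0.1383
  upper = min{1, (1 − p₀)/p₁} = 0.514 / 0.564 ≈ 0.9113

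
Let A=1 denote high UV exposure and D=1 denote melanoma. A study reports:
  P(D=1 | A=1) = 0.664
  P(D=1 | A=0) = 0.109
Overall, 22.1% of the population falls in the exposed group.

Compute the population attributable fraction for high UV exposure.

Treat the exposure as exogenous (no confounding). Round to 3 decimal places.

Let p₁ = 0.664, p₀ = 0.109.
Overall risk P(Y=1) = π·p₁ + (1−π)·p₀ = 0.221×0.664 + 0.779×0.109 = 0.23165.
Under exogeneity, PAF = [P(Y=1) − p₀] / P(Y=1).
PAF = (0.23165 − 0.109) / 0.23165 ≈ 0.5295

PAF ≈ 0.529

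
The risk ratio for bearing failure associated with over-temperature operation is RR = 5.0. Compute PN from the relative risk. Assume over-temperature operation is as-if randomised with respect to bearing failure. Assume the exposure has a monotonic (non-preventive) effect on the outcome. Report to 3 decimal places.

Under exogeneity and monotonicity, PN = (RR − 1) / RR = 1 − 1/RR.
PN = (5.0 − 1) / 5.0 = 4 / 5.0 ≈ 0.8000

PN ≈ 0.800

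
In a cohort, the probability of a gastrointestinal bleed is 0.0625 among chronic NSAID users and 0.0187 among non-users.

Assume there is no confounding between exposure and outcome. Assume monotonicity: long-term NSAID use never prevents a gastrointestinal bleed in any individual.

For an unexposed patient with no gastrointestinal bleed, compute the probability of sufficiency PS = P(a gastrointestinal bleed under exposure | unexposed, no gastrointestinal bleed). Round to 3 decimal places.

PS ≈ 0.045

Let p₁ = 0.0625, p₀ = 0.0187.
Under exogeneity and monotonicity, PS = (p₁ − p₀) / (1 − p₀).
PS = (0.0625 − 0.0187) / (1 − 0.0187) = 0.0438 / 0.9813 ≈ 0.0446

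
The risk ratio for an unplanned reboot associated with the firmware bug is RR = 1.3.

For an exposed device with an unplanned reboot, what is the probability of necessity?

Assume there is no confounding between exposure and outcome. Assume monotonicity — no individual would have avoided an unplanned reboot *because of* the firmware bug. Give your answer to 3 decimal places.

PN ≈ 0.231

Under exogeneity and monotonicity, PN = (RR − 1) / RR = 1 − 1/RR.
PN = (1.3 − 1) / 1.3 = 0.3 / 1.3 ≈ 0.2308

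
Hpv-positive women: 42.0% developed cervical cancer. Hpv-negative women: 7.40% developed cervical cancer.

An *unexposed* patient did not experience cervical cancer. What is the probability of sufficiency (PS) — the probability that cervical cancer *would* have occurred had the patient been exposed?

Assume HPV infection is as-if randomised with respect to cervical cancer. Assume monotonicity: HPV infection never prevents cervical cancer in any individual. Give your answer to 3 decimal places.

PS ≈ 0.374

p₁ = 0.42, p₀ = 0.074.
Under exogeneity and monotonicity, PS = (p₁ − p₀) / (1 − p₀).
PS = (0.42 − 0.074) / (1 − 0.074) = 0.346 / 0.926 ≈ 0.3737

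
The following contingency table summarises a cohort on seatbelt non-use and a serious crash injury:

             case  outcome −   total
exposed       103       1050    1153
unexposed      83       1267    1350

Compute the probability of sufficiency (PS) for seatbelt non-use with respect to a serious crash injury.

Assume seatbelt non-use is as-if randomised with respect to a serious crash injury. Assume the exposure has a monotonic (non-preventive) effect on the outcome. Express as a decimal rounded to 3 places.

p₁ = P(outcome | exposed) = 103/1153 = 0.089332
p₀ = P(outcome | unexposed) = 83/1350 = 0.061481
Under exogeneity and monotonicity, PS = (p₁ − p₀)/(1 − p₀).
PS = (0.089332 − 0.061481) / 0.93852 ≈ 0.0297

PS ≈ 0.030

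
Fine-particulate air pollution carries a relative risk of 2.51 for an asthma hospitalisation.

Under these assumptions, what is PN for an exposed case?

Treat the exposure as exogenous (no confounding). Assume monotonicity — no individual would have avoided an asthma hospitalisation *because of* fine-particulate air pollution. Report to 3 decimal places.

Under exogeneity and monotonicity, PN = (RR − 1) / RR = 1 − 1/RR.
PN = (2.51 − 1) / 2.51 = 1.51 / 2.51 ≈ 0.6016

PN ≈ 0.602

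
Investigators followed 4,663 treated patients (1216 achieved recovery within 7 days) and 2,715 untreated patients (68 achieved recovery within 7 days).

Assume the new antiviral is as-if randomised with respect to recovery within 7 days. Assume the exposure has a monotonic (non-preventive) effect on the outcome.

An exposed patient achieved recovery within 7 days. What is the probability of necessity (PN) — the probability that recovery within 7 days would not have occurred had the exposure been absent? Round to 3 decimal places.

p₁ = P(outcome | exposed) = 1216/4663 = 0.26078
p₀ = P(outcome | unexposed) = 68/2715 = 0.025046
Under exogeneity and monotonicity, PN = (p₁ − p₀) / p₁.
PN = (0.26078 − 0.025046) / 0.26078 = 0.23573 / 0.26078 ≈ 0.9040

PN ≈ 0.904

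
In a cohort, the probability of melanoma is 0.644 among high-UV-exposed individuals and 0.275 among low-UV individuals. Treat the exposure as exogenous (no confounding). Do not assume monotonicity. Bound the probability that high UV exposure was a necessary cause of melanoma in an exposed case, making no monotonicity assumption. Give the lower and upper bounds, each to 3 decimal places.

0.573 ≤ PN ≤ 1.000

Let p₁ = 0.644, p₀ = 0.275.
Under exogeneity alone the bounds on PN are max{0,(p₁−p₀)/p₁} ≤ PN ≤ min{1,(1−p₀)/p₁}.
  lower = (p₁ − p₀)/p₁ = 0.369 / 0.644 ≈ 0.5730
  upper = min{1, (1 − p₀)/p₁} = 0.725 / 0.644 ≈ 1.1258 → capped at 1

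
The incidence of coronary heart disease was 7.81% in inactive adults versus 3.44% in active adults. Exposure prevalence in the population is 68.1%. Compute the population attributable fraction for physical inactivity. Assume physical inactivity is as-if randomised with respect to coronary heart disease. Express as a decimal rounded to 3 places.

p₁ = 0.0781, p₀ = 0.0344.
Overall risk P(Y=1) = π·p₁ + (1−π)·p₀ = 0.681×0.0781 + 0.319×0.0344 = 0.06416.
Under exogeneity, PAF = [P(Y=1) − p₀] / P(Y=1).
PAF = (0.06416 − 0.0344) / 0.06416 ≈ 0.4638

PAF ≈ 0.464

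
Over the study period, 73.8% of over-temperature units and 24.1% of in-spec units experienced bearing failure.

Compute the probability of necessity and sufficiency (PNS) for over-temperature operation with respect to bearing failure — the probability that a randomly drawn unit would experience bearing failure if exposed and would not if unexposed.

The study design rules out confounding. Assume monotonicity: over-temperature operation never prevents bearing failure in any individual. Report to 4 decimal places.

p₁ = 0.738, p₀ = 0.241.
Under exogeneity and monotonicity, PNS = p₁ − p₀.
PNS = 0.738 − 0.241 = 0.497

PNS ≈ 0.4970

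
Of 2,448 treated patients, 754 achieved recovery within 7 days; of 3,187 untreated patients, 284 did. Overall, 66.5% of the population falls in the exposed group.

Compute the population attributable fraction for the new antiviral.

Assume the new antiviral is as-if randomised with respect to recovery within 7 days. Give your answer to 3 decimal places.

p₁ = P(outcome | exposed) = 754/2448 = 0.30801
p₀ = P(outcome | unexposed) = 284/3187 = 0.089112
Overall risk P(Y=1) = π·p₁ + (1−π)·p₀ = 0.665×0.30801 + 0.335×0.089112 = 0.23468.
Under exogeneity, PAF = [P(Y=1) − p₀] / P(Y=1).
PAF = (0.23468 − 0.089112) / 0.23468 ≈ 0.6203

PAF ≈ 0.620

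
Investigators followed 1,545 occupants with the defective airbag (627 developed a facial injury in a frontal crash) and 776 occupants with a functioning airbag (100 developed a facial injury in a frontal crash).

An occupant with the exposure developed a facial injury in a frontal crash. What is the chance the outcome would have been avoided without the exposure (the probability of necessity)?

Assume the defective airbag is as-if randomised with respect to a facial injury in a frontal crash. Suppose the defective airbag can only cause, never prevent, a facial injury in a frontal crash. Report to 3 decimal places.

PN ≈ 0.682

p₁ = P(outcome | exposed) = 627/1545 = 0.40583
p₀ = P(outcome | unexposed) = 100/776 = 0.12887
Under exogeneity and monotonicity, PN = (p₁ − p₀) / p₁.
PN = (0.40583 − 0.12887) / 0.40583 = 0.27696 / 0.40583 ≈ 0.6825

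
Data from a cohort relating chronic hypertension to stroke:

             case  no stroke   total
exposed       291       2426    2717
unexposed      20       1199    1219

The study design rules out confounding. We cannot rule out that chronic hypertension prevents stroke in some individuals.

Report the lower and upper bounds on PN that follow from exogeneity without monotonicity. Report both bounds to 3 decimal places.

0.847 ≤ PN ≤ 1.000

p₁ = P(outcome | exposed) = 291/2717 = 0.1071
p₀ = P(outcome | unexposed) = 20/1219 = 0.016407
Under exogeneity alone the bounds on PN are max{0,(p₁−p₀)/p₁} ≤ PN ≤ min{1,(1−p₀)/p₁}.
  lower = (p₁ − p₀)/p₁ = 0.090697 / 0.1071 ≈ 0.8468
  upper = min{1, (1 − p₀)/p₁} = 0.98359 / 0.1071 ≈ 9.1836 → capped at 1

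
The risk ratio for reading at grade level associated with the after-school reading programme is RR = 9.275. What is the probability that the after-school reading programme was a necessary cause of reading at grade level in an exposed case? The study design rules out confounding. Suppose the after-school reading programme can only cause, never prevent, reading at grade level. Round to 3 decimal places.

Under exogeneity and monotonicity, PN = (RR − 1) / RR = 1 − 1/RR.
PN = (9.275 − 1) / 9.275 = 8.275 / 9.275 ≈ 0.8922

PN ≈ 0.892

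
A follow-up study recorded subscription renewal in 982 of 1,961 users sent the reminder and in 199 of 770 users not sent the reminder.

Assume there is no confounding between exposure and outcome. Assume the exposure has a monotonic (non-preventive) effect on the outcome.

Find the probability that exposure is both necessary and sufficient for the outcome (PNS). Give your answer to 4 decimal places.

p₁ = P(outcome | exposed) = 982/1961 = 0.50076
p₀ = P(outcome | unexposed) = 199/770 = 0.25844
Under exogeneity and monotonicity, PNS = p₁ − p₀.
PNS = 0.50076 − 0.25844 = 0.24232

PNS ≈ 0.2423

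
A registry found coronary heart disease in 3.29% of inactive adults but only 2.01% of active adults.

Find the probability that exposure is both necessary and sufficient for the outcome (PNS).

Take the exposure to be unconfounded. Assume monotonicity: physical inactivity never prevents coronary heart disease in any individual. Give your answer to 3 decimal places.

PNS ≈ 0.013

p₁ = 0.0329, p₀ = 0.0201.
Under exogeneity and monotonicity, PNS = p₁ − p₀.
PNS = 0.0329 − 0.0201 = 0.0128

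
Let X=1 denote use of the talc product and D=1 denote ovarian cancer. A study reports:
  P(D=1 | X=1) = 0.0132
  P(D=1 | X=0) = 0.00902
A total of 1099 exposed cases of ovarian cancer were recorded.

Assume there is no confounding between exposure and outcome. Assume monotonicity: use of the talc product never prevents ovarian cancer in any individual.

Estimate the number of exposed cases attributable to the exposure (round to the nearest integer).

Let p₁ = 0.0132, p₀ = 0.00902.
PN = (p₁ − p₀)/p₁ = (0.0132 − 0.00902) / 0.0132 ≈ 0.31667.
Attributable cases ≈ PN × (exposed cases) = 0.31667 × 1099 ≈ 348.02.

about 348 cases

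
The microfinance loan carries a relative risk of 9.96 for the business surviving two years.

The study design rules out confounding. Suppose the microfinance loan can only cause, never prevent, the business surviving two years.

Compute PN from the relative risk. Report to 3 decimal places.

PN ≈ 0.900

Under exogeneity and monotonicity, PN = (RR − 1) / RR = 1 − 1/RR.
PN = (9.96 − 1) / 9.96 = 8.96 / 9.96 ≈ 0.8996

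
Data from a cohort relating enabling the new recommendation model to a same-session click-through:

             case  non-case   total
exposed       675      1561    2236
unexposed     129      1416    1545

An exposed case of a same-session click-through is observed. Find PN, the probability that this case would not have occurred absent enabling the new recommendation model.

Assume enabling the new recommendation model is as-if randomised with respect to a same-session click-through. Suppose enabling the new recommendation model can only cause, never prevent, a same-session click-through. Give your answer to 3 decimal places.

p₁ = P(outcome | exposed) = 675/2236 = 0.30188
p₀ = P(outcome | unexposed) = 129/1545 = 0.083495
Under exogeneity and monotonicity, PN = (p₁ − p₀)/p₁.
PN = (0.30188 − 0.083495) / 0.30188 ≈ 0.7234

PN ≈ 0.723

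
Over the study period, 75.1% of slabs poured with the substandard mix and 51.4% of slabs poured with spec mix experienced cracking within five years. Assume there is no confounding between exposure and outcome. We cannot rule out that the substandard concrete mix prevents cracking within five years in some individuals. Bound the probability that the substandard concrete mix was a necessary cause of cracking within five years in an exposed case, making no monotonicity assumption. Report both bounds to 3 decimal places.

p₁ = 0.751, p₀ = 0.514.
Under exogeneity alone the bounds on PN are max{0,(p₁−p₀)/p₁} ≤ PN ≤ min{1,(1−p₀)/p₁}.
  lower = (p₁ − p₀)/p₁ = 0.237 / 0.751 ≈ 0.3156
  upper = min{1, (1 − p₀)/p₁} = 0.486 / 0.751 ≈ 0.6471

0.316 ≤ PN ≤ 0.647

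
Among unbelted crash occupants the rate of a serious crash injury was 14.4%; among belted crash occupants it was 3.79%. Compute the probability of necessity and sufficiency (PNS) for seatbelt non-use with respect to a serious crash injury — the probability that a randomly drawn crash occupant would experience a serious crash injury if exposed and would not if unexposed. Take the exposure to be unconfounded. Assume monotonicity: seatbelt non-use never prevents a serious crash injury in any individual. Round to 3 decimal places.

p₁ = 0.144, p₀ = 0.0379.
Under exogeneity and monotonicity, PNS = p₁ − p₀.
PNS = 0.144 − 0.0379 = 0.1061

PNS ≈ 0.106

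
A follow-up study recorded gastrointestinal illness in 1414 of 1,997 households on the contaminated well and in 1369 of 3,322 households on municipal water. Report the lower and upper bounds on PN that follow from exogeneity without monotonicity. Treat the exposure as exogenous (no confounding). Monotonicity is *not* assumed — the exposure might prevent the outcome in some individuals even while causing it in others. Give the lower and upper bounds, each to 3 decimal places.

p₁ = P(outcome | exposed) = 1414/1997 = 0.70806
p₀ = P(outcome | unexposed) = 1369/3322 = 0.4121
Under exogeneity alone the bounds on PN are max{0,(p₁−p₀)/p₁} ≤ PN ≤ min{1,(1−p₀)/p₁}.
  lower = (p₁ − p₀)/p₁ = 0.29596 / 0.70806 ≈ 0.4180
  upper = min{1, (1 − p₀)/p₁} = 0.5879 / 0.70806 ≈ 0.8303

0.418 ≤ PN ≤ 0.830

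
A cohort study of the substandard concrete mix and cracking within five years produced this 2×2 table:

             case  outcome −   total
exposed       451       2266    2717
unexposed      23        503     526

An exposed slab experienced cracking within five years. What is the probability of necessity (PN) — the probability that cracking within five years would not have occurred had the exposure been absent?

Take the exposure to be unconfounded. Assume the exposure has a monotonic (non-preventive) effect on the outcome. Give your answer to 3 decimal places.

PN ≈ 0.737

p₁ = P(outcome | exposed) = 451/2717 = 0.16599
p₀ = P(outcome | unexposed) = 23/526 = 0.043726
Under exogeneity and monotonicity, PN = (p₁ − p₀) / p₁.
PN = (0.16599 − 0.043726) / 0.16599 = 0.12227 / 0.16599 ≈ 0.7366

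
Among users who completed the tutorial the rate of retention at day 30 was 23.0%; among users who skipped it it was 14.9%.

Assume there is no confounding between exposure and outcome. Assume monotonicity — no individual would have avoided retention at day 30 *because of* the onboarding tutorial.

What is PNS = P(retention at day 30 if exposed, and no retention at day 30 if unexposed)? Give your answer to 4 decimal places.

p₁ = 0.23, p₀ = 0.149.
Under exogeneity and monotonicity, PNS = p₁ − p₀.
PNS = 0.23 − 0.149 = 0.081

PNS ≈ 0.0810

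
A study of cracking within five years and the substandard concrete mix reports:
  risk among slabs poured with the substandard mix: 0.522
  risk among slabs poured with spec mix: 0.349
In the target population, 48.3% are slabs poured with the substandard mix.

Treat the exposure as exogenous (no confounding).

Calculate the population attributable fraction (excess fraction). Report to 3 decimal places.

PAF ≈ 0.193

Let p₁ = 0.522, p₀ = 0.349.
Overall risk P(Y=1) = π·p₁ + (1−π)·p₀ = 0.483×0.522 + 0.517×0.349 = 0.43256.
Under exogeneity, PAF = [P(Y=1) − p₀] / P(Y=1).
PAF = (0.43256 − 0.349) / 0.43256 ≈ 0.1932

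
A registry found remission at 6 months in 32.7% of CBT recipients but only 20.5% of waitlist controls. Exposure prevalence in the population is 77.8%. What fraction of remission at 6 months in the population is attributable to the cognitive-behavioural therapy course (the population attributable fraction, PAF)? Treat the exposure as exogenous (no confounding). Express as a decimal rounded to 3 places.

p₁ = 0.327, p₀ = 0.205.
Overall risk P(Y=1) = π·p₁ + (1−π)·p₀ = 0.778×0.327 + 0.222×0.205 = 0.29992.
Under exogeneity, PAF = [P(Y=1) − p₀] / P(Y=1).
PAF = (0.29992 − 0.205) / 0.29992 ≈ 0.3165

PAF ≈ 0.316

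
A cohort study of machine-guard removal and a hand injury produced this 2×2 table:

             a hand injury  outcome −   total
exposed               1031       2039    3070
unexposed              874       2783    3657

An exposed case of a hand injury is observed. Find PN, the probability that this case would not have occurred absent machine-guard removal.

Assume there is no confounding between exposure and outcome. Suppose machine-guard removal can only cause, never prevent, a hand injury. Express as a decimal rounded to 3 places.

PN ≈ 0.288

p₁ = P(outcome | exposed) = 1031/3070 = 0.33583
p₀ = P(outcome | unexposed) = 874/3657 = 0.23899
Under exogeneity and monotonicity, PN = (p₁ − p₀)/p₁.
PN = (0.33583 − 0.23899) / 0.33583 ≈ 0.2884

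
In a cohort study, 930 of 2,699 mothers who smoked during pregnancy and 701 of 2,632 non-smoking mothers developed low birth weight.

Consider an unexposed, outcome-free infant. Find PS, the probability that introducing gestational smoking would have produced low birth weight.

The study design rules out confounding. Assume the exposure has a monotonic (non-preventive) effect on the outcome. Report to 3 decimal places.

p₁ = P(outcome | exposed) = 930/2699 = 0.34457
p₀ = P(outcome | unexposed) = 701/2632 = 0.26634
Under exogeneity and monotonicity, PS = (p₁ − p₀) / (1 − p₀).
PS = (0.34457 − 0.26634) / (1 − 0.26634) = 0.078235 / 0.73366 ≈ 0.1066

PS ≈ 0.107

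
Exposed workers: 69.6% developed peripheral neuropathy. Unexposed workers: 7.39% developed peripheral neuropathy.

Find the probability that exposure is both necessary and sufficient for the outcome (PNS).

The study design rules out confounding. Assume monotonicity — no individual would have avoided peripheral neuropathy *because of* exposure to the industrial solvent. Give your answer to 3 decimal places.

PNS ≈ 0.622

p₁ = 0.696, p₀ = 0.0739.
Under exogeneity and monotonicity, PNS = p₁ − p₀.
PNS = 0.696 − 0.0739 = 0.6221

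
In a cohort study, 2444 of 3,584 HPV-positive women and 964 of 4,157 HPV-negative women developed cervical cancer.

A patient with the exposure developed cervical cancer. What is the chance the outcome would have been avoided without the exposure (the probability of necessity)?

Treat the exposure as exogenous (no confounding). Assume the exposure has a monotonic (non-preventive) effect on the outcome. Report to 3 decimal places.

PN ≈ 0.660

p₁ = P(outcome | exposed) = 2444/3584 = 0.68192
p₀ = P(outcome | unexposed) = 964/4157 = 0.2319
Under exogeneity and monotonicity, PN = (p₁ − p₀) / p₁.
PN = (0.68192 − 0.2319) / 0.68192 = 0.45002 / 0.68192 ≈ 0.6599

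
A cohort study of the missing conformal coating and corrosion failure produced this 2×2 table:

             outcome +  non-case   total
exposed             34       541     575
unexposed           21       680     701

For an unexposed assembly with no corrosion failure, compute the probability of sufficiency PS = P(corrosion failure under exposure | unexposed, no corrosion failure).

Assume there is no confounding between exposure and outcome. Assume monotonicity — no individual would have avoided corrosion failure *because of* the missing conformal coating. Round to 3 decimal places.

PS ≈ 0.030

p₁ = P(outcome | exposed) = 34/575 = 0.05913
p₀ = P(outcome | unexposed) = 21/701 = 0.029957
Under exogeneity and monotonicity, PS = (p₁ − p₀) / (1 − p₀).
PS = (0.05913 − 0.029957) / (1 − 0.029957) = 0.029173 / 0.97004 ≈ 0.0301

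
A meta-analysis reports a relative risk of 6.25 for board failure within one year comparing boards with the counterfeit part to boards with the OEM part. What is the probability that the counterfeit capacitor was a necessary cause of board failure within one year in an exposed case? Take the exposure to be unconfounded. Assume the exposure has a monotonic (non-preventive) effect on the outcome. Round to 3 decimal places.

PN ≈ 0.840

Under exogeneity and monotonicity, PN = (RR − 1) / RR = 1 − 1/RR.
PN = (6.25 − 1) / 6.25 = 5.25 / 6.25 ≈ 0.8400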